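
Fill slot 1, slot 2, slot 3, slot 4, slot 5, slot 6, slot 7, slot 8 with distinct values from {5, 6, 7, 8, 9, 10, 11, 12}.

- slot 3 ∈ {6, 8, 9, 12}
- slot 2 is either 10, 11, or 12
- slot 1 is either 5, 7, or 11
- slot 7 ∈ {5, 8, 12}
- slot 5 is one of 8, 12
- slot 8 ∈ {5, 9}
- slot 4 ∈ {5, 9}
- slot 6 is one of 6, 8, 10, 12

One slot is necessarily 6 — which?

The 8 variables together cover exactly {5, 6, 7, 8, 9, 10, 11, 12} — 8 values for 8 variables — and 7 appears only in slot 1's list, so slot 1 = 7.
The 7 still-open variables together cover exactly {5, 6, 8, 9, 10, 11, 12} — 7 values for 7 variables — and 11 appears only in slot 2's list, so slot 2 = 11.
The 6 still-open variables draw from only 6 values {5, 6, 8, 9, 10, 12}, so each is used; only slot 6 can be 10, hence slot 6 = 10.
The 5 still-open variables draw from only 5 values {5, 6, 8, 9, 12}, so each is used; only slot 3 can be 6, hence slot 3 = 6.

slot 3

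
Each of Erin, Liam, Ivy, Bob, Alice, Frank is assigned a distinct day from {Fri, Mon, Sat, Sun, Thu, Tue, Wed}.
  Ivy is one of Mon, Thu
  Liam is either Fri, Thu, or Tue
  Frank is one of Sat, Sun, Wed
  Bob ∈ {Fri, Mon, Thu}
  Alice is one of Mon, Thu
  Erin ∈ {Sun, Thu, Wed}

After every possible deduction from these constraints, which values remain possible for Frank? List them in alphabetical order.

Ivy and Alice share exactly the 2 values {Mon, Thu}; by pigeonhole those values go to them, so strike Mon, Thu from Erin, Liam, Bob.
That leaves Bob = Fri. Eliminate Fri elsewhere: Liam.
Liam's domain is down to {Tue}, so Liam = Tue.
No further eliminations apply; Frank can still be any of Sat, Sun, Wed.

Sat, Sun, Wed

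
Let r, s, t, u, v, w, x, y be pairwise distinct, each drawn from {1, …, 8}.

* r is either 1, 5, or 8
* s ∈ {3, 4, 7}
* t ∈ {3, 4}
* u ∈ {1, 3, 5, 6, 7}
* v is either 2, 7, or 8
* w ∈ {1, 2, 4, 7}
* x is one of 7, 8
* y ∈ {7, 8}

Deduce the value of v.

2

The 8 variables together cover exactly {1, 2, 3, 4, 5, 6, 7, 8} — 8 values for 8 variables — and 6 appears only in u's list, so u = 6.
The 7 still-open variables draw from only 7 values {1, 2, 3, 4, 5, 7, 8}, so each is used; only r can be 5, hence r = 5.
Among the 6 still-open variables, 1 fits only w (and all 6 values in {1, 2, 3, 4, 7, 8} must be used), so w = 1.
The 5 still-open variables together cover exactly {2, 3, 4, 7, 8} — 5 values for 5 variables — and 2 appears only in v's list, so v = 2.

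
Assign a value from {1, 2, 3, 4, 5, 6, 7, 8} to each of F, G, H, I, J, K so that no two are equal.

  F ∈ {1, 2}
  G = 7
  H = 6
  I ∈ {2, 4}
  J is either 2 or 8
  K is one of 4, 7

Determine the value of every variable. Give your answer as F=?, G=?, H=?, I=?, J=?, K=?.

G's domain is down to {7}, so G = 7. So K can't be 7.
That leaves H = 6.
That leaves K = 4. Remove 4 from I.
That leaves I = 2. Eliminate 2 elsewhere: F, J.
J's domain is down to {8}, so J = 8.
F's domain is down to {1}, so F = 1.

F=1, G=7, H=6, I=2, J=8, K=4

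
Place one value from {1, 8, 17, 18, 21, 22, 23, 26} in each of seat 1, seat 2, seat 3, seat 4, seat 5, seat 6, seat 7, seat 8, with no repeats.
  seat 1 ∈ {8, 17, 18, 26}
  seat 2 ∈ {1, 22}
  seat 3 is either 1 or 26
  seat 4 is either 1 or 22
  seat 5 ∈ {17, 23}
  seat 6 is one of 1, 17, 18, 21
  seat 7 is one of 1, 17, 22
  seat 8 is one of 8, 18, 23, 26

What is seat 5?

Among the 8 variables, 21 fits only seat 6 (and all 8 values in {1, 8, 17, 18, 21, 22, 23, 26} must be used), so seat 6 = 21.
seat 2 and seat 4 between them cover only {1, 22} — a naked pair. Remove those values from seat 3, seat 7.
That leaves seat 3 = 26. Strike 26 from seat 1, seat 8.
seat 7 has just one choice, so seat 7 = 17. Remove 17 from seat 1, seat 5.
So seat 5 = 23.

23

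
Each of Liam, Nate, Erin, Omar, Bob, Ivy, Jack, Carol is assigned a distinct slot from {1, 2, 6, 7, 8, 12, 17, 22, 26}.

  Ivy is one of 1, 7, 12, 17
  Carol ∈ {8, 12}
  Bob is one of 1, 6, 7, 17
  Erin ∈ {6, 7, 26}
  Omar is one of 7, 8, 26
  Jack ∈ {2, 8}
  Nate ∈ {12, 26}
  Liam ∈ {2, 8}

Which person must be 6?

Erin

Liam and Jack between them cover only {2, 8} — a naked pair. Remove those values from Omar, Carol.
Carol must be 12 (only option left). Strike 12 from Nate, Ivy.
Nate's domain is down to {26}, so Nate = 26. Remove 26 from Erin, Omar.
That leaves Omar = 7. Eliminate 7 elsewhere: Erin, Bob, Ivy.
So 6 goes to Erin.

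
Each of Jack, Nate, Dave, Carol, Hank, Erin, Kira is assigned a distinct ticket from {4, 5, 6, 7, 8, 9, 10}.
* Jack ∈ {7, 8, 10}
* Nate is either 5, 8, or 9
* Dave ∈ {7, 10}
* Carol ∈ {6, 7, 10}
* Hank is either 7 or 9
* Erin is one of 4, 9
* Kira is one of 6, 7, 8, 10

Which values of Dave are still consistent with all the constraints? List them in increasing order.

Among the 7 variables, 4 fits only Erin (and all 7 values in {4, 5, 6, 7, 8, 9, 10} must be used), so Erin = 4.
The 6 still-open variables draw from only 6 values {5, 6, 7, 8, 9, 10}, so each is used; only Nate can be 5, hence Nate = 5.
Among the 5 still-open variables, 9 fits only Hank (and all 5 values in {6, 7, 8, 9, 10} must be used), so Hank = 9.
No further eliminations apply; Dave can still be any of 7, 10.

7, 10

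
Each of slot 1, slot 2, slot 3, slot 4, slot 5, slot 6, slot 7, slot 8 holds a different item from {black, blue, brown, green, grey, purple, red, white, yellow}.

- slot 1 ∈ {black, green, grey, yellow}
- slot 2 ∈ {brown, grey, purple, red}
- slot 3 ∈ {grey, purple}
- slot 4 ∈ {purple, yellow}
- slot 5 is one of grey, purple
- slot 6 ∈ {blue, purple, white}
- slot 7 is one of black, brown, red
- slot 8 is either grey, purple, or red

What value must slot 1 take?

green

slot 3 and slot 5 share exactly the 2 values {grey, purple}; by pigeonhole those values go to them, so strike grey, purple from slot 1, slot 2, slot 4, slot 6, slot 8.
slot 4 has just one choice, so slot 4 = yellow. Remove yellow from slot 1.
slot 8 must be red (only option left). Strike red from slot 2, slot 7.
slot 2's domain is down to {brown}, so slot 2 = brown. Remove brown from slot 7.
slot 7 has just one choice, so slot 7 = black. Eliminate black elsewhere: slot 1.
So slot 1 = green.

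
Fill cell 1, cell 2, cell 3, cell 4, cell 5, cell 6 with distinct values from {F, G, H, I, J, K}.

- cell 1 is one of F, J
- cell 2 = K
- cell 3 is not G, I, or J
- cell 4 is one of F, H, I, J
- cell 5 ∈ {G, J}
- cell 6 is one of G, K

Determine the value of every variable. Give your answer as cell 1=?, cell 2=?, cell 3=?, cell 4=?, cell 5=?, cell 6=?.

cell 2's domain is down to {K}, so cell 2 = K. Strike K from cell 3, cell 6.
That leaves cell 6 = G. So cell 5 can't be G.
cell 5 has just one choice, so cell 5 = J. Remove J from cell 1, cell 4.
That leaves cell 1 = F. So cell 3, cell 4 can't be F.
cell 3 has just one choice, so cell 3 = H. Strike H from cell 4.
That leaves cell 4 = I.

cell 1=F, cell 2=K, cell 3=H, cell 4=I, cell 5=J, cell 6=G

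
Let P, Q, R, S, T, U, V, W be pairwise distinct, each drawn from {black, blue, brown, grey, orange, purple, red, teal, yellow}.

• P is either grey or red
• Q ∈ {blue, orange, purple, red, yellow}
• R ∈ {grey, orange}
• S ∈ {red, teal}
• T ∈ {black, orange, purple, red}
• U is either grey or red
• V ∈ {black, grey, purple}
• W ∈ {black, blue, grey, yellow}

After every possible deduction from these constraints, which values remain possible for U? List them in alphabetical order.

grey, red

The 8 variables together cover exactly {black, blue, grey, orange, purple, red, teal, yellow} — 8 values for 8 variables — and teal appears only in S's list, so S = teal.
P and U share exactly the 2 values {grey, red}; by pigeonhole those values go to them, so strike grey, red from Q, R, T, V, W.
That leaves R = orange. Remove orange from Q, T.
The 2 variables T and V are confined to {black, purple}, which locks those values in; drop them from Q, W.
No further eliminations apply; U can still be any of grey, red.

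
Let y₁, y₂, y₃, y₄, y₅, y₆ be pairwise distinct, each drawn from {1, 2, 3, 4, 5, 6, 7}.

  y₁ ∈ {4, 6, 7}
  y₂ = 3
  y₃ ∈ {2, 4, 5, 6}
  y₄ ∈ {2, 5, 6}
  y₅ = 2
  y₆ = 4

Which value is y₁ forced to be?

7

y₂ must be 3 (only option left).
y₅'s domain is down to {2}, so y₅ = 2. Eliminate 2 elsewhere: y₃, y₄.
That leaves y₆ = 4. So y₁, y₃ can't be 4.
The 3 still-open variables together cover exactly {5, 6, 7} — 3 values for 3 variables — and 7 appears only in y₁'s list, so y₁ = 7.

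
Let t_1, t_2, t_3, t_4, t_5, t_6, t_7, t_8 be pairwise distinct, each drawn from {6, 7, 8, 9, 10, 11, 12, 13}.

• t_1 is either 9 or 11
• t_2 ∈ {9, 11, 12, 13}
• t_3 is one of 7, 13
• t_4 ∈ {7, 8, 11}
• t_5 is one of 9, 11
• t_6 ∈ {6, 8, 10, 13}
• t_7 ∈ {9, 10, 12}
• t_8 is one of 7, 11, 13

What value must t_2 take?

The 8 variables together cover exactly {6, 7, 8, 9, 10, 11, 12, 13} — 8 values for 8 variables — and 6 appears only in t_6's list, so t_6 = 6.
The 7 still-open variables together cover exactly {7, 8, 9, 10, 11, 12, 13} — 7 values for 7 variables — and 8 appears only in t_4's list, so t_4 = 8.
Among the 6 still-open variables, 10 fits only t_7 (and all 6 values in {7, 9, 10, 11, 12, 13} must be used), so t_7 = 10.
Among the 5 still-open variables, 12 fits only t_2 (and all 5 values in {7, 9, 11, 12, 13} must be used), so t_2 = 12.

12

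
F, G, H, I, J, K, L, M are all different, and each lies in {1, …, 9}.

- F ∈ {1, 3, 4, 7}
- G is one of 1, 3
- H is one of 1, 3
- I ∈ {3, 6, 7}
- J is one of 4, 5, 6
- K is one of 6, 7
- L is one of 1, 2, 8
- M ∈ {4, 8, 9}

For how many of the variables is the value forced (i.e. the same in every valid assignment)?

2

G and H share exactly the 2 values {1, 3}; by pigeonhole those values go to them, so strike 1, 3 from F, I, L.
I and K between them cover only {6, 7} — a naked pair. Remove those values from F, J.
F's domain is down to {4}, so F = 4. Eliminate 4 elsewhere: J, M.
J has just one choice, so J = 5.
Determined: F=4, J=5. The other variables each still have more than one consistent value. That makes 2.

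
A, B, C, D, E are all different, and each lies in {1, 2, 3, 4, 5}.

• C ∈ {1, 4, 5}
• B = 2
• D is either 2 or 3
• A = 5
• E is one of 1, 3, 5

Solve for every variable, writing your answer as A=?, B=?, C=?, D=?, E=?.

A=5, B=2, C=4, D=3, E=1

A's domain is down to {5}, so A = 5. Eliminate 5 elsewhere: C, E.
B must be 2 (only option left). Eliminate 2 elsewhere: D.
D's domain is down to {3}, so D = 3. Remove 3 from E.
That leaves E = 1. Strike 1 from C.
That leaves C = 4.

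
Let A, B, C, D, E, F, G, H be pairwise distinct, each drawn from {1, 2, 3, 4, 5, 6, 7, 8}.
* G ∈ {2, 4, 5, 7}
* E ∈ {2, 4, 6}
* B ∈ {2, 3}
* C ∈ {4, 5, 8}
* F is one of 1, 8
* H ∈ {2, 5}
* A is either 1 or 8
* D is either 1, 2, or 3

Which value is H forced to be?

5

The 8 variables together cover exactly {1, 2, 3, 4, 5, 6, 7, 8} — 8 values for 8 variables — and 6 appears only in E's list, so E = 6.
The 7 still-open variables draw from only 7 values {1, 2, 3, 4, 5, 7, 8}, so each is used; only G can be 7, hence G = 7.
The 6 still-open variables together cover exactly {1, 2, 3, 4, 5, 8} — 6 values for 6 variables — and 4 appears only in C's list, so C = 4.
Among the 5 still-open variables, 5 fits only H (and all 5 values in {1, 2, 3, 5, 8} must be used), so H = 5.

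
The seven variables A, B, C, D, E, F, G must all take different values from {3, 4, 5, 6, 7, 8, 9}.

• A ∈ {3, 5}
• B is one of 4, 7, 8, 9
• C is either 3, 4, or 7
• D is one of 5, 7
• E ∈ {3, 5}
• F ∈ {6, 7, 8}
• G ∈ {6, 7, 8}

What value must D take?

The 7 variables together cover exactly {3, 4, 5, 6, 7, 8, 9} — 7 values for 7 variables — and 9 appears only in B's list, so B = 9.
The 6 still-open variables together cover exactly {3, 4, 5, 6, 7, 8} — 6 values for 6 variables — and 4 appears only in C's list, so C = 4.
A and E share exactly the 2 values {3, 5}; by pigeonhole those values go to them, so strike 3, 5 from D.
So D = 7.

7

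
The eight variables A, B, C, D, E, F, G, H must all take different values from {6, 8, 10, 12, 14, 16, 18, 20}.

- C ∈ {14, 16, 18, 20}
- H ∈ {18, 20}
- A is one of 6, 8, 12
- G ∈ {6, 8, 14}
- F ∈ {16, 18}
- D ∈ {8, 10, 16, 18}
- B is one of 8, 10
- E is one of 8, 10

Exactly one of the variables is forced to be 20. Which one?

H

Among the 8 variables, 12 fits only A (and all 8 values in {6, 8, 10, 12, 14, 16, 18, 20} must be used), so A = 12.
Among the 7 still-open variables, 6 fits only G (and all 7 values in {6, 8, 10, 14, 16, 18, 20} must be used), so G = 6.
The 6 still-open variables draw from only 6 values {8, 10, 14, 16, 18, 20}, so each is used; only C can be 14, hence C = 14.
The 5 still-open variables draw from only 5 values {8, 10, 16, 18, 20}, so each is used; only H can be 20, hence H = 20.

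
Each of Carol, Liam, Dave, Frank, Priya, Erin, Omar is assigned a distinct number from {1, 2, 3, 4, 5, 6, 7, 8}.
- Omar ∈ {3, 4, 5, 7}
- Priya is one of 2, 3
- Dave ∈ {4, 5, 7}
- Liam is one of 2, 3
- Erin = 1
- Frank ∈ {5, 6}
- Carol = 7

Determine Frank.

6

Carol has just one choice, so Carol = 7. Remove 7 from Dave, Omar.
Erin's domain is down to {1}, so Erin = 1.
Among the 5 still-open variables, 6 fits only Frank (and all 5 values in {2, 3, 4, 5, 6} must be used), so Frank = 6.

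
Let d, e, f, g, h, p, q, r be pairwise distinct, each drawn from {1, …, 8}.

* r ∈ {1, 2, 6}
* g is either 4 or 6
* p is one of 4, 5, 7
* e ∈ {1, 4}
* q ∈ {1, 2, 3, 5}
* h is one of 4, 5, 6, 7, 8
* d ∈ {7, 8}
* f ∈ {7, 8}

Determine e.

The 8 variables together cover exactly {1, 2, 3, 4, 5, 6, 7, 8} — 8 values for 8 variables — and 3 appears only in q's list, so q = 3.
Among the 7 still-open variables, 2 fits only r (and all 7 values in {1, 2, 4, 5, 6, 7, 8} must be used), so r = 2.
Among the 6 still-open variables, 1 fits only e (and all 6 values in {1, 4, 5, 6, 7, 8} must be used), so e = 1.

1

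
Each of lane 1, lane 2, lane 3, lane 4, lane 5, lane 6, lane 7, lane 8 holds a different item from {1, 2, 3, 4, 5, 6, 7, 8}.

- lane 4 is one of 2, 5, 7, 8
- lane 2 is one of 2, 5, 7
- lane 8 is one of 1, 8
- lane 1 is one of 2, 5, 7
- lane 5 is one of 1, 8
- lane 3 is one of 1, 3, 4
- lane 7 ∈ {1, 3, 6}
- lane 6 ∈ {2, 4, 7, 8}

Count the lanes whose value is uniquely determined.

Among the 8 variables, 6 fits only lane 7 (and all 8 values in {1, 2, 3, 4, 5, 6, 7, 8} must be used), so lane 7 = 6.
Among the 7 still-open variables, 3 fits only lane 3 (and all 7 values in {1, 2, 3, 4, 5, 7, 8} must be used), so lane 3 = 3.
The 6 still-open variables draw from only 6 values {1, 2, 4, 5, 7, 8}, so each is used; only lane 6 can be 4, hence lane 6 = 4.
lane 5 and lane 8 between them cover only {1, 8} — a naked pair. Remove those values from lane 4.
Determined: lane 3=3, lane 6=4, lane 7=6. The other lanes each still have more than one consistent value. That makes 3.

3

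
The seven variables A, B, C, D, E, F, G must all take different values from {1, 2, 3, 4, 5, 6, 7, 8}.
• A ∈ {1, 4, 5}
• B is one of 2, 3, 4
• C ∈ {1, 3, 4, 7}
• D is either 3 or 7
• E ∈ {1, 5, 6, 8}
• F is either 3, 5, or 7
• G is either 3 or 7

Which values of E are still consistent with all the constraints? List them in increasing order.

The 2 variables D and G are confined to {3, 7}, which locks those values in; drop them from B, C, F.
F must be 5 (only option left). So A, E can't be 5.
A and C between them cover only {1, 4} — a naked pair. Remove those values from B, E.
B's domain is down to {2}, so B = 2.
No further eliminations apply; E can still be any of 6, 8.

6, 8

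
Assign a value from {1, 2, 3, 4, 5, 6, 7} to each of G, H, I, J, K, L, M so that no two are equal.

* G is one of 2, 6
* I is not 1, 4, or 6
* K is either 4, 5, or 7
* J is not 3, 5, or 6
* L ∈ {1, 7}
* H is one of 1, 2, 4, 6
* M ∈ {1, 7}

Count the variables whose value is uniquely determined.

The 7 variables draw from only 7 values {1, 2, 3, 4, 5, 6, 7}, so each is used; only I can be 3, hence I = 3.
The 6 still-open variables draw from only 6 values {1, 2, 4, 5, 6, 7}, so each is used; only K can be 5, hence K = 5.
L and M share exactly the 2 values {1, 7}; by pigeonhole those values go to them, so strike 1, 7 from H, J.
Determined: I=3, K=5. The other variables each still have more than one consistent value. That makes 2.

2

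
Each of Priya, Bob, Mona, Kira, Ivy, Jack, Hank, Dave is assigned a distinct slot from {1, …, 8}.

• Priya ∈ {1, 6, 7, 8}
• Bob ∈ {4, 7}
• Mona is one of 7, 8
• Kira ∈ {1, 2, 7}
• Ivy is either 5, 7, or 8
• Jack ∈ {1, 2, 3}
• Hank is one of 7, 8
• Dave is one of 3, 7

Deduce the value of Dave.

The 8 variables together cover exactly {1, 2, 3, 4, 5, 6, 7, 8} — 8 values for 8 variables — and 4 appears only in Bob's list, so Bob = 4.
Among the 7 still-open variables, 5 fits only Ivy (and all 7 values in {1, 2, 3, 5, 6, 7, 8} must be used), so Ivy = 5.
Among the 6 still-open variables, 6 fits only Priya (and all 6 values in {1, 2, 3, 6, 7, 8} must be used), so Priya = 6.
The 2 variables Mona and Hank are confined to {7, 8}, which locks those values in; drop them from Kira, Dave.
So Dave = 3.

3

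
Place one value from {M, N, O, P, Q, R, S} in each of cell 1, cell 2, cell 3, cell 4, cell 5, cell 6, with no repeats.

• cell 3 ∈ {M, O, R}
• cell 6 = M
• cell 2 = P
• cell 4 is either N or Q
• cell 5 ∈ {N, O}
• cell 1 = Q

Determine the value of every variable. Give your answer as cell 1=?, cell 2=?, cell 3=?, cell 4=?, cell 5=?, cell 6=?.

cell 1=Q, cell 2=P, cell 3=R, cell 4=N, cell 5=O, cell 6=M

cell 1 has just one choice, so cell 1 = Q. Strike Q from cell 4.
That leaves cell 2 = P.
cell 4 has just one choice, so cell 4 = N. So cell 5 can't be N.
That leaves cell 5 = O. Strike O from cell 3.
cell 6's domain is down to {M}, so cell 6 = M. Strike M from cell 3.
That leaves cell 3 = R.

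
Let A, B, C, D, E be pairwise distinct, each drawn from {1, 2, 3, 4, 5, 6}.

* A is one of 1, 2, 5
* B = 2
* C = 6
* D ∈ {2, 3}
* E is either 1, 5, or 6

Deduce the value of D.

3

B has just one choice, so B = 2. Strike 2 from A, D.
So D = 3.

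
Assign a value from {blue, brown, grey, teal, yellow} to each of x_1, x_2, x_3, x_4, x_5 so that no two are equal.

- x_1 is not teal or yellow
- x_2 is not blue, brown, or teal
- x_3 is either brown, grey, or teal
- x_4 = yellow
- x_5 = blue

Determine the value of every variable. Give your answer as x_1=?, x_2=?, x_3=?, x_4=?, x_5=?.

x_4 has just one choice, so x_4 = yellow. Eliminate yellow elsewhere: x_2.
x_5 has just one choice, so x_5 = blue. Remove blue from x_1.
x_2 has just one choice, so x_2 = grey. Eliminate grey elsewhere: x_1, x_3.
x_1 has just one choice, so x_1 = brown. So x_3 can't be brown.
That leaves x_3 = teal.

x_1=brown, x_2=grey, x_3=teal, x_4=yellow, x_5=blue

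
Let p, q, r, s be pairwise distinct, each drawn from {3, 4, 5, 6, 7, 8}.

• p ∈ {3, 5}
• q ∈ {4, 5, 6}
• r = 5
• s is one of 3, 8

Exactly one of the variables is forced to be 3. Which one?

r's domain is down to {5}, so r = 5. Strike 5 from p, q.
So 3 goes to p.

p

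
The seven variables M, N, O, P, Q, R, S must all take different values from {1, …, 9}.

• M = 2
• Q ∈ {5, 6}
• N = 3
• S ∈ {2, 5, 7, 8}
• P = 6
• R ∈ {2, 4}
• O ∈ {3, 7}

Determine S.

M must be 2 (only option left). Remove 2 from R, S.
N's domain is down to {3}, so N = 3. Strike 3 from O.
O must be 7 (only option left). So S can't be 7.
P must be 6 (only option left). So Q can't be 6.
That leaves Q = 5. Strike 5 from S.
So S = 8.

8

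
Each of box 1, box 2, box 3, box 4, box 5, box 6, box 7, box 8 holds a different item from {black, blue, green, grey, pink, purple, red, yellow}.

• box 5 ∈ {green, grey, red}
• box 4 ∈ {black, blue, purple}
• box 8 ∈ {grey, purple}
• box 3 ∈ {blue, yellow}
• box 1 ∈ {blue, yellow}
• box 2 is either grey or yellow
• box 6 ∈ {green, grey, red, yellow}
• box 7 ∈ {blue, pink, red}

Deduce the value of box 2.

grey

The 8 variables draw from only 8 values {black, blue, green, grey, pink, purple, red, yellow}, so each is used; only box 4 can be black, hence box 4 = black.
The 7 still-open variables draw from only 7 values {blue, green, grey, pink, purple, red, yellow}, so each is used; only box 7 can be pink, hence box 7 = pink.
The 6 still-open variables draw from only 6 values {blue, green, grey, purple, red, yellow}, so each is used; only box 8 can be purple, hence box 8 = purple.
The 2 variables box 1 and box 3 are confined to {blue, yellow}, which locks those values in; drop them from box 2, box 6.
So box 2 = grey.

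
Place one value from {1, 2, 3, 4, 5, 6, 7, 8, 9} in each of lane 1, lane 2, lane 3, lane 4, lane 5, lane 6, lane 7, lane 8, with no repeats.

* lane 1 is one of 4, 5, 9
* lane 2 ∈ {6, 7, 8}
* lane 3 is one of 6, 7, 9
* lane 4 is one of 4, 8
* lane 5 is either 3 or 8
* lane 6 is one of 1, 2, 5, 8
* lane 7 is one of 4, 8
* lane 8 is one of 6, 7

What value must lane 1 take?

5

lane 4 and lane 7 share exactly the 2 values {4, 8}; by pigeonhole those values go to them, so strike 4, 8 from lane 1, lane 2, lane 5, lane 6.
That leaves lane 5 = 3.
The 2 variables lane 2 and lane 8 are confined to {6, 7}, which locks those values in; drop them from lane 3.
lane 3 must be 9 (only option left). Strike 9 from lane 1.
So lane 1 = 5.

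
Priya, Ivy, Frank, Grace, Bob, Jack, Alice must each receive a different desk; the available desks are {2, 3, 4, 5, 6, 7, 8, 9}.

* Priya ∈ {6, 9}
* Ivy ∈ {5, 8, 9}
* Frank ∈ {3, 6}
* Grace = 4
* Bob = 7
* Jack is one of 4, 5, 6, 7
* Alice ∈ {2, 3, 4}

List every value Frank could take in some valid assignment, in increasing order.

Grace's domain is down to {4}, so Grace = 4. Eliminate 4 elsewhere: Jack, Alice.
Bob must be 7 (only option left). So Jack can't be 7.
No further eliminations apply; Frank can still be any of 3, 6.

3, 6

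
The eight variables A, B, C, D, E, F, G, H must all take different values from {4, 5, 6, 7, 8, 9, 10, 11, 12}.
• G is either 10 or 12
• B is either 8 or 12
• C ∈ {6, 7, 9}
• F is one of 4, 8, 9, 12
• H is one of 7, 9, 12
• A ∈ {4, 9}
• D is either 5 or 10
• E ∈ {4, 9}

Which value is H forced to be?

7

The 8 variables together cover exactly {4, 5, 6, 7, 8, 9, 10, 12} — 8 values for 8 variables — and 5 appears only in D's list, so D = 5.
The 7 still-open variables draw from only 7 values {4, 6, 7, 8, 9, 10, 12}, so each is used; only C can be 6, hence C = 6.
The 6 still-open variables draw from only 6 values {4, 7, 8, 9, 10, 12}, so each is used; only H can be 7, hence H = 7.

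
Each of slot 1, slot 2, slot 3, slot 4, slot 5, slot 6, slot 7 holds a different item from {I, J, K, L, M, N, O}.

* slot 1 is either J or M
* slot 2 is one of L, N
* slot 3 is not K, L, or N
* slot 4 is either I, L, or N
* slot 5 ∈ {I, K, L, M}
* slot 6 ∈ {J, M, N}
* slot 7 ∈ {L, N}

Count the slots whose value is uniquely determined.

3

The 7 variables together cover exactly {I, J, K, L, M, N, O} — 7 values for 7 variables — and K appears only in slot 5's list, so slot 5 = K.
The 6 still-open variables together cover exactly {I, J, L, M, N, O} — 6 values for 6 variables — and O appears only in slot 3's list, so slot 3 = O.
The 5 still-open variables draw from only 5 values {I, J, L, M, N}, so each is used; only slot 4 can be I, hence slot 4 = I.
slot 2 and slot 7 between them cover only {L, N} — a naked pair. Remove those values from slot 6.
Determined: slot 3=O, slot 4=I, slot 5=K. The other slots each still have more than one consistent value. That makes 3.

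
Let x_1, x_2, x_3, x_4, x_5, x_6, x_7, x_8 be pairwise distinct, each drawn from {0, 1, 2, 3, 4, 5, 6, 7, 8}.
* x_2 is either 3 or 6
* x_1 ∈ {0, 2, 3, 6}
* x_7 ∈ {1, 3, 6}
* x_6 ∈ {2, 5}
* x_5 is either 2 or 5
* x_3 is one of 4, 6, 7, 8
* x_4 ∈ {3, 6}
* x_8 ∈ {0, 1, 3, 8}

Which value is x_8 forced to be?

The 2 variables x_2 and x_4 are confined to {3, 6}, which locks those values in; drop them from x_1, x_3, x_7, x_8.
x_7 has just one choice, so x_7 = 1. Eliminate 1 elsewhere: x_8.
x_5 and x_6 share exactly the 2 values {2, 5}; by pigeonhole those values go to them, so strike 2, 5 from x_1.
x_1's domain is down to {0}, so x_1 = 0. Eliminate 0 elsewhere: x_8.
So x_8 = 8.

8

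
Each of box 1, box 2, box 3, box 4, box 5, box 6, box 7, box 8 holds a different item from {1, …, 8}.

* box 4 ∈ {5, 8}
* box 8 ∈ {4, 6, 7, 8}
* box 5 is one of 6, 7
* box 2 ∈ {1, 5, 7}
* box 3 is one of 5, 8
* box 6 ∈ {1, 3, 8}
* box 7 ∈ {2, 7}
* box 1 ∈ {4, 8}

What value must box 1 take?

The 8 variables together cover exactly {1, 2, 3, 4, 5, 6, 7, 8} — 8 values for 8 variables — and 2 appears only in box 7's list, so box 7 = 2.
The 7 still-open variables together cover exactly {1, 3, 4, 5, 6, 7, 8} — 7 values for 7 variables — and 3 appears only in box 6's list, so box 6 = 3.
Among the 6 still-open variables, 1 fits only box 2 (and all 6 values in {1, 4, 5, 6, 7, 8} must be used), so box 2 = 1.
The 2 variables box 3 and box 4 are confined to {5, 8}, which locks those values in; drop them from box 1, box 8.
So box 1 = 4.

4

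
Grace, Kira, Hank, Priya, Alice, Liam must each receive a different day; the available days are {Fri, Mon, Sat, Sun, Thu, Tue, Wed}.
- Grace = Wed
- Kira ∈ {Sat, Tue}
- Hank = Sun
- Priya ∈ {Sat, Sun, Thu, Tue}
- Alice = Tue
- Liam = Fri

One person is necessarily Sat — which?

Grace must be Wed (only option left).
Hank has just one choice, so Hank = Sun. Strike Sun from Priya.
Alice must be Tue (only option left). Remove Tue from Kira, Priya.
So Sat goes to Kira.

Kira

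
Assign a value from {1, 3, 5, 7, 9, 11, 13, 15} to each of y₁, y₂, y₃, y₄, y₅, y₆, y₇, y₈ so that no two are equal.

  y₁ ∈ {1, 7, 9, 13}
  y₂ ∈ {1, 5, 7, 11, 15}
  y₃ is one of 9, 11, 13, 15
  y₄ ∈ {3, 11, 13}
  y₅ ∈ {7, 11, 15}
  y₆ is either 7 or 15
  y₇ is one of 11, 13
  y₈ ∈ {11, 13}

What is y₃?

9

Among the 8 variables, 3 fits only y₄ (and all 8 values in {1, 3, 5, 7, 9, 11, 13, 15} must be used), so y₄ = 3.
The 7 still-open variables draw from only 7 values {1, 5, 7, 9, 11, 13, 15}, so each is used; only y₂ can be 5, hence y₂ = 5.
The 6 still-open variables draw from only 6 values {1, 7, 9, 11, 13, 15}, so each is used; only y₁ can be 1, hence y₁ = 1.
Among the 5 still-open variables, 9 fits only y₃ (and all 5 values in {7, 9, 11, 13, 15} must be used), so y₃ = 9.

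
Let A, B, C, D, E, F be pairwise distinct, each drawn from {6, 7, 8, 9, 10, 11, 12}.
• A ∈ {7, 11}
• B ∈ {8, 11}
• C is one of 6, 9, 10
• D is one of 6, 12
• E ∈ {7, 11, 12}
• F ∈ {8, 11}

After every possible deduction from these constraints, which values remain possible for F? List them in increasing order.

B and F share exactly the 2 values {8, 11}; by pigeonhole those values go to them, so strike 8, 11 from A, E.
That leaves A = 7. Remove 7 from E.
E has just one choice, so E = 12. Remove 12 from D.
That leaves D = 6. Remove 6 from C.
No further eliminations apply; F can still be any of 8, 11.

8, 11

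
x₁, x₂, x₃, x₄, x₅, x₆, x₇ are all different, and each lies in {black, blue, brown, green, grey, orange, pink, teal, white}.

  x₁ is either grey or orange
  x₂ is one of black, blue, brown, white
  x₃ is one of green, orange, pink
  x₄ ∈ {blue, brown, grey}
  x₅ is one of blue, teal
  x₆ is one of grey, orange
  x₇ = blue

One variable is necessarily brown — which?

x₄

x₇ has just one choice, so x₇ = blue. Strike blue from x₂, x₄, x₅.
That leaves x₅ = teal.
x₁ and x₆ between them cover only {grey, orange} — a naked pair. Remove those values from x₃, x₄.
So brown goes to x₄.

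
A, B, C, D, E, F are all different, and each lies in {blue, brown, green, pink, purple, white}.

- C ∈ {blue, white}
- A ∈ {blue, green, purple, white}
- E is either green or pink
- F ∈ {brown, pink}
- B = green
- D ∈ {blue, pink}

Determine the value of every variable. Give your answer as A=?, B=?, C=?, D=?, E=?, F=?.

A=purple, B=green, C=white, D=blue, E=pink, F=brown

B has just one choice, so B = green. Strike green from A, E.
E's domain is down to {pink}, so E = pink. So D, F can't be pink.
F's domain is down to {brown}, so F = brown.
D's domain is down to {blue}, so D = blue. Remove blue from A, C.
C must be white (only option left). Eliminate white elsewhere: A.
A must be purple (only option left).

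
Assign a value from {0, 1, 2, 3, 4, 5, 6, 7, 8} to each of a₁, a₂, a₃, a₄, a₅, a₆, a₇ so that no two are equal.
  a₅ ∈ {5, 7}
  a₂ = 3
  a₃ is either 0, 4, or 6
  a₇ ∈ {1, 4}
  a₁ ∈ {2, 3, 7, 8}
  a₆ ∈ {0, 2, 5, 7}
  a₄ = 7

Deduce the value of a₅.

5

a₂ must be 3 (only option left). Strike 3 from a₁.
a₄ has just one choice, so a₄ = 7. Remove 7 from a₁, a₅, a₆.
So a₅ = 5.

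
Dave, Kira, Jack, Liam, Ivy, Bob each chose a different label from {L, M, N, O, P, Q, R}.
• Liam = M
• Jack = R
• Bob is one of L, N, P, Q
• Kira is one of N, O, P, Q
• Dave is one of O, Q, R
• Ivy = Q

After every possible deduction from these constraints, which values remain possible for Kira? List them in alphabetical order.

Jack's domain is down to {R}, so Jack = R. Eliminate R elsewhere: Dave.
That leaves Liam = M.
That leaves Ivy = Q. So Dave, Kira, Bob can't be Q.
That leaves Dave = O. So Kira can't be O.
No further eliminations apply; Kira can still be any of N, P.

N, P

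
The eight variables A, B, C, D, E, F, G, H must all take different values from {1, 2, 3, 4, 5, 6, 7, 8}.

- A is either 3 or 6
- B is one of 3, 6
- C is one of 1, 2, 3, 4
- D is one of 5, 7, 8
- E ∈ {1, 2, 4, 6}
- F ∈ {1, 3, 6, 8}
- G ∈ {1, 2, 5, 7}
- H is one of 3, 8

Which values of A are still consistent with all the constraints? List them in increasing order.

The 2 variables A and B are confined to {3, 6}, which locks those values in; drop them from C, E, F, H.
That leaves H = 8. Eliminate 8 elsewhere: D, F.
F has just one choice, so F = 1. Strike 1 from C, E, G.
The 2 variables C and E are confined to {2, 4}, which locks those values in; drop them from G.
No further eliminations apply; A can still be any of 3, 6.

3, 6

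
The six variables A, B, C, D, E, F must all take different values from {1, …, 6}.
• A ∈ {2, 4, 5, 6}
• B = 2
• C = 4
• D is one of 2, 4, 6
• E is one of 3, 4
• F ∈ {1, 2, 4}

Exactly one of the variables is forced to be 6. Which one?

B's domain is down to {2}, so B = 2. Remove 2 from A, D, F.
C has just one choice, so C = 4. So A, D, E, F can't be 4.
So 6 goes to D.

D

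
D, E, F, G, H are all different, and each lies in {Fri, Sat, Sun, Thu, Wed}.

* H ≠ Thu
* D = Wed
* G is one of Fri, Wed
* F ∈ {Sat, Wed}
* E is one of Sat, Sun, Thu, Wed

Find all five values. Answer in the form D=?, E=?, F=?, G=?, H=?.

D must be Wed (only option left). Strike Wed from E, F, G, H.
F's domain is down to {Sat}, so F = Sat. Remove Sat from E, H.
G's domain is down to {Fri}, so G = Fri. So H can't be Fri.
H has just one choice, so H = Sun. Strike Sun from E.
E's domain is down to {Thu}, so E = Thu.

D=Wed, E=Thu, F=Sat, G=Fri, H=Sun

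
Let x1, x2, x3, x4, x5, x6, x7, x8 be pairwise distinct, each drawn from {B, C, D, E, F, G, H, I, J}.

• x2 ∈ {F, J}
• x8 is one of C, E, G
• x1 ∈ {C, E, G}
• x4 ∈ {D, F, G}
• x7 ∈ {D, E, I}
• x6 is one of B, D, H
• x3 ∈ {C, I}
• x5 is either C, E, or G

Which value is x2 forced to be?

J

x1, x5, x8 share exactly the 3 values {C, E, G}; by pigeonhole those values go to them, so strike C, E, G from x3, x4, x7.
x3 must be I (only option left). So x7 can't be I.
x7 must be D (only option left). Eliminate D elsewhere: x4, x6.
x4 must be F (only option left). Remove F from x2.
So x2 = J.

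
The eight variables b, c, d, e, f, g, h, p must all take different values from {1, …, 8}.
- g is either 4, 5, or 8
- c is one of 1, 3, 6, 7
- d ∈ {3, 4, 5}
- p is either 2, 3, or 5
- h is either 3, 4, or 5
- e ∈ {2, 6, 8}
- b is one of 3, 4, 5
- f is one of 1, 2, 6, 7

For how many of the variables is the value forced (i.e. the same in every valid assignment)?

b, d, h share exactly the 3 values {3, 4, 5}; by pigeonhole those values go to them, so strike 3, 4, 5 from c, g, p.
g must be 8 (only option left). So e can't be 8.
That leaves p = 2. So e, f can't be 2.
e has just one choice, so e = 6. Strike 6 from c, f.
Determined: e=6, g=8, p=2. The other variables each still have more than one consistent value. That makes 3.

3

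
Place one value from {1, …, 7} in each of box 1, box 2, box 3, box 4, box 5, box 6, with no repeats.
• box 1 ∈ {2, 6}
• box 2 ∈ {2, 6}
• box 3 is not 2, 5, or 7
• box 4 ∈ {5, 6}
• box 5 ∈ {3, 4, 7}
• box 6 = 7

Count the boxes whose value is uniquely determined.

box 6 has just one choice, so box 6 = 7. Strike 7 from box 5.
box 1 and box 2 share exactly the 2 values {2, 6}; by pigeonhole those values go to them, so strike 2, 6 from box 3, box 4.
box 4 must be 5 (only option left).
Determined: box 4=5, box 6=7. The other boxes each still have more than one consistent value. That makes 2.

2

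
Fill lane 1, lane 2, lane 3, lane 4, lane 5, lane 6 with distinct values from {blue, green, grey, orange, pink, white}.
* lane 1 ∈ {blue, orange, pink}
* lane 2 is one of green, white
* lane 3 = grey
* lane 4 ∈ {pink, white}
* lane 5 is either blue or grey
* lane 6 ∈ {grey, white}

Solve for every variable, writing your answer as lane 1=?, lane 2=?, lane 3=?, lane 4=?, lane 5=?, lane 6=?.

lane 1=orange, lane 2=green, lane 3=grey, lane 4=pink, lane 5=blue, lane 6=white

lane 3's domain is down to {grey}, so lane 3 = grey. Remove grey from lane 5, lane 6.
lane 5 has just one choice, so lane 5 = blue. So lane 1 can't be blue.
lane 6 must be white (only option left). Eliminate white elsewhere: lane 2, lane 4.
lane 2's domain is down to {green}, so lane 2 = green.
lane 4's domain is down to {pink}, so lane 4 = pink. Remove pink from lane 1.
lane 1 must be orange (only option left).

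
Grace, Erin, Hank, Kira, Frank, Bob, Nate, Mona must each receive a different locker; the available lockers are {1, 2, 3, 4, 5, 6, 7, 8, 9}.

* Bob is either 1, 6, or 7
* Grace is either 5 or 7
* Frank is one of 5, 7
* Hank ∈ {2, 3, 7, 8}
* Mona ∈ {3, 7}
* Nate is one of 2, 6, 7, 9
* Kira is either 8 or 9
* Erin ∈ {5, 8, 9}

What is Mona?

The 8 variables draw from only 8 values {1, 2, 3, 5, 6, 7, 8, 9}, so each is used; only Bob can be 1, hence Bob = 1.
The 7 still-open variables draw from only 7 values {2, 3, 5, 6, 7, 8, 9}, so each is used; only Nate can be 6, hence Nate = 6.
Among the 6 still-open variables, 2 fits only Hank (and all 6 values in {2, 3, 5, 7, 8, 9} must be used), so Hank = 2.
The 5 still-open variables together cover exactly {3, 5, 7, 8, 9} — 5 values for 5 variables — and 3 appears only in Mona's list, so Mona = 3.

3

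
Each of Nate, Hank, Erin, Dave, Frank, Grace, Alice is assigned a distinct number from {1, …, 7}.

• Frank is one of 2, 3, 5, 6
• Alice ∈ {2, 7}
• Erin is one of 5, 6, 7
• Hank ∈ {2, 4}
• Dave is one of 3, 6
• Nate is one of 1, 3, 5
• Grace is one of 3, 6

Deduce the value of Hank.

The 7 variables together cover exactly {1, 2, 3, 4, 5, 6, 7} — 7 values for 7 variables — and 1 appears only in Nate's list, so Nate = 1.
The 6 still-open variables together cover exactly {2, 3, 4, 5, 6, 7} — 6 values for 6 variables — and 4 appears only in Hank's list, so Hank = 4.

4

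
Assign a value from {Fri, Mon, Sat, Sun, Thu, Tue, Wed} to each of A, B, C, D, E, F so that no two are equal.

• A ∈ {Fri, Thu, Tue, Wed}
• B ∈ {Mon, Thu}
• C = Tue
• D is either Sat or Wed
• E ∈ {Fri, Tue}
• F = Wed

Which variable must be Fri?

C must be Tue (only option left). Eliminate Tue elsewhere: A, E.
So Fri goes to E.

E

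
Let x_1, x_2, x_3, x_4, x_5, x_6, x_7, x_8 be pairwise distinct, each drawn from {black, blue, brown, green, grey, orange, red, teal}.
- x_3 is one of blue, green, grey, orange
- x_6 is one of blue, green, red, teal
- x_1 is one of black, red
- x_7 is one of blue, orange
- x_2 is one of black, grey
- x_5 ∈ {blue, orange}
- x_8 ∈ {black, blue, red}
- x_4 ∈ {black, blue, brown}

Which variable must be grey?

x_2

The 8 variables draw from only 8 values {black, blue, brown, green, grey, orange, red, teal}, so each is used; only x_4 can be brown, hence x_4 = brown.
Among the 7 still-open variables, teal fits only x_6 (and all 7 values in {black, blue, green, grey, orange, red, teal} must be used), so x_6 = teal.
The 6 still-open variables draw from only 6 values {black, blue, green, grey, orange, red}, so each is used; only x_3 can be green, hence x_3 = green.
Among the 5 still-open variables, grey fits only x_2 (and all 5 values in {black, blue, grey, orange, red} must be used), so x_2 = grey.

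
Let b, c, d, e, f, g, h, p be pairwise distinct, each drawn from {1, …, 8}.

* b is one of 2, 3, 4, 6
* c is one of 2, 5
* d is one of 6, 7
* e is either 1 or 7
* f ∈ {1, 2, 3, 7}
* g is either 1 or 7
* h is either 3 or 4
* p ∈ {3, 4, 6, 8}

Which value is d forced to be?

Among the 8 variables, 5 fits only c (and all 8 values in {1, 2, 3, 4, 5, 6, 7, 8} must be used), so c = 5.
The 7 still-open variables together cover exactly {1, 2, 3, 4, 6, 7, 8} — 7 values for 7 variables — and 8 appears only in p's list, so p = 8.
e and g share exactly the 2 values {1, 7}; by pigeonhole those values go to them, so strike 1, 7 from d, f.
So d = 6.

6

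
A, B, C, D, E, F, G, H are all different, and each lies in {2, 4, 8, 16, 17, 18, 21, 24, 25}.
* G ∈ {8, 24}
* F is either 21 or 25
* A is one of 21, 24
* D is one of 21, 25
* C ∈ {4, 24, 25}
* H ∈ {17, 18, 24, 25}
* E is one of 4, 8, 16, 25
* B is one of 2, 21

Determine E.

16

D and F between them cover only {21, 25} — a naked pair. Remove those values from A, B, C, E, H.
A's domain is down to {24}, so A = 24. So C, G, H can't be 24.
B has just one choice, so B = 2.
C's domain is down to {4}, so C = 4. Remove 4 from E.
G has just one choice, so G = 8. Strike 8 from E.
So E = 16.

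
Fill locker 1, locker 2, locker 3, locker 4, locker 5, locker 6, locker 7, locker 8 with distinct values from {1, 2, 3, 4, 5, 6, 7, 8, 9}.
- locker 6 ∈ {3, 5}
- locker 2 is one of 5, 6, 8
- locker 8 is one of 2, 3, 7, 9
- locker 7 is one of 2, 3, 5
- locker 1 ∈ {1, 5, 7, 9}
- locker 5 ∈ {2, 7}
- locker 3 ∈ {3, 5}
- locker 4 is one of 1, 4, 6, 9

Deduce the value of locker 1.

locker 3 and locker 6 share exactly the 2 values {3, 5}; by pigeonhole those values go to them, so strike 3, 5 from locker 1, locker 2, locker 7, locker 8.
locker 7 must be 2 (only option left). Strike 2 from locker 5, locker 8.
That leaves locker 5 = 7. So locker 1, locker 8 can't be 7.
locker 8 has just one choice, so locker 8 = 9. Remove 9 from locker 1, locker 4.
So locker 1 = 1.

1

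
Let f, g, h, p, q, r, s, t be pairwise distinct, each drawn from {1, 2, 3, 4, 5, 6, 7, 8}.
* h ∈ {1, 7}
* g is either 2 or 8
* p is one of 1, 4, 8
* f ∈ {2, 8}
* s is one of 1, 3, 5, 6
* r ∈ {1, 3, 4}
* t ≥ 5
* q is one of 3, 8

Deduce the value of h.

7

f and g share exactly the 2 values {2, 8}; by pigeonhole those values go to them, so strike 2, 8 from p, q, t.
That leaves q = 3. So r, s can't be 3.
p and r share exactly the 2 values {1, 4}; by pigeonhole those values go to them, so strike 1, 4 from h, s.
So h = 7.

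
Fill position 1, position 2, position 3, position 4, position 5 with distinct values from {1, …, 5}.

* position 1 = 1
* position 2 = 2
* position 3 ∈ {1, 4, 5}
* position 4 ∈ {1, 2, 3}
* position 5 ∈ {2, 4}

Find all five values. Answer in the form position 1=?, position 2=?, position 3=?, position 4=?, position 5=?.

position 1=1, position 2=2, position 3=5, position 4=3, position 5=4

position 1 must be 1 (only option left). Eliminate 1 elsewhere: position 3, position 4.
position 2 has just one choice, so position 2 = 2. Strike 2 from position 4, position 5.
position 4's domain is down to {3}, so position 4 = 3.
position 5's domain is down to {4}, so position 5 = 4. Remove 4 from position 3.
position 3 has just one choice, so position 3 = 5.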